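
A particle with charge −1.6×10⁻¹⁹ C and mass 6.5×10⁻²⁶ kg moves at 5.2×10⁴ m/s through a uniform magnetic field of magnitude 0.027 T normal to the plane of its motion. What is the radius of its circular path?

The magnetic force provides the centripetal force: |q|vB = mv²/r.
r = mv/(|q|B) = (6.5×10⁻²⁶)(5.2×10⁴)/((1.6×10⁻¹⁹)(0.027)) ≈ 0.78 m.

r ≈ 0.78 m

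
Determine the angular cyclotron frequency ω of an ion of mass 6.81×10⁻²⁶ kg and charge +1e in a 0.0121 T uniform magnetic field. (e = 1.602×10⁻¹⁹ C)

ω = |q|B/m.
ω = (1.602×10⁻¹⁹)(0.0121)/6.81×10⁻²⁶ ≈ 2.85×10⁴ rad/s.

ω ≈ 2.85×10⁴ rad/s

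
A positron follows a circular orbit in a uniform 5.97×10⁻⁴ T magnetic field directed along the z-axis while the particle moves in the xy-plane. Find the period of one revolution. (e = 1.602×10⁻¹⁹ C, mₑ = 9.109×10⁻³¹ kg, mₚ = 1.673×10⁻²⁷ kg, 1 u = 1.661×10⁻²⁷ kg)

The cyclotron period depends only on m, q, B: T = 2πm/(|q|B).
T = 2π(9.109×10⁻³¹)/((1.602×10⁻¹⁹)(5.97×10⁻⁴)) ≈ 5.98×10⁻⁸ s.

T ≈ 5.98×10⁻⁸ s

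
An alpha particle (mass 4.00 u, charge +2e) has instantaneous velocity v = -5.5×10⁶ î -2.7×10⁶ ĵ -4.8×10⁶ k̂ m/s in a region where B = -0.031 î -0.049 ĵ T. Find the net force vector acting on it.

v×B = (-2.35×10⁵, 1.49×10⁵, 1.86×10⁵) N/C.
F = q v×B = (3.204×10⁻¹⁹ C)·(-2.35×10⁵, 1.49×10⁵, 1.86×10⁵) = (-7.54×10⁻¹⁴, 4.77×10⁻¹⁴, 5.95×10⁻¹⁴) N.

F ≈ (-7.54×10⁻¹⁴, 4.77×10⁻¹⁴, 5.95×10⁻¹⁴) N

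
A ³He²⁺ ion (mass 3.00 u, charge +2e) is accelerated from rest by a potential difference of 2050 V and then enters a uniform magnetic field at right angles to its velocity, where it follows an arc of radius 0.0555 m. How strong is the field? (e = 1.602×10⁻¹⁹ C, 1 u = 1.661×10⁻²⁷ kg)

B ≈ 0.144 T

v = √(2|q|V/m) = √(2·3.204×10⁻¹⁹·2050/4.983×10⁻²⁷) ≈ 5.134×10⁵ m/s.
B = mv/(|q|r) = (4.983×10⁻²⁷)(5.134×10⁵)/((3.204×10⁻¹⁹)(0.0555)) ≈ 0.144 T.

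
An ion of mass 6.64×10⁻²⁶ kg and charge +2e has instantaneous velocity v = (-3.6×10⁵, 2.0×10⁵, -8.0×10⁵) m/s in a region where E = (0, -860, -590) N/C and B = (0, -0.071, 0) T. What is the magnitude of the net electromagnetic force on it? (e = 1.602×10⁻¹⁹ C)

|F| ≈ 1.99×10⁻¹⁴ N

v×B = (-5.68×10⁴, 0, 2.56×10⁴) N/C.
E + v×B = (-5.68×10⁴, -860, 2.50×10⁴) N/C.
F = q(E + v×B) = (3.204×10⁻¹⁹ C)·(-5.68×10⁴, -860, 2.50×10⁴) = (-1.82×10⁻¹⁴, -2.76×10⁻¹⁶, 8.00×10⁻¹⁵) N.
|F| = 1.99×10⁻¹⁴ N.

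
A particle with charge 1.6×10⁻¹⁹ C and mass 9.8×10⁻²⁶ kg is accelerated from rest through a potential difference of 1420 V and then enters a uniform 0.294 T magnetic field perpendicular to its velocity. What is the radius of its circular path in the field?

Acceleration: |q|V = ½mv² ⇒ v = √(2|q|V/m) = √(2·1.6×10⁻¹⁹·1420/9.8×10⁻²⁶) ≈ 6.809×10⁴ m/s.
In the field: r = mv/(|q|B) = (9.8×10⁻²⁶)(6.809×10⁴)/((1.6×10⁻¹⁹)(0.294)) ≈ 0.142 m.

r ≈ 0.142 m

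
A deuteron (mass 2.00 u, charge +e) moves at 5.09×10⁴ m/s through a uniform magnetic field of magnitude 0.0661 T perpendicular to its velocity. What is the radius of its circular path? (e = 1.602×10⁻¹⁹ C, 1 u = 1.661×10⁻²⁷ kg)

r ≈ 0.0160 m

The magnetic force provides the centripetal force: |q|vB = mv²/r.
r = mv/(|q|B) = (3.322×10⁻²⁷)(5.09×10⁴)/((1.602×10⁻¹⁹)(0.0661)) ≈ 0.0160 m.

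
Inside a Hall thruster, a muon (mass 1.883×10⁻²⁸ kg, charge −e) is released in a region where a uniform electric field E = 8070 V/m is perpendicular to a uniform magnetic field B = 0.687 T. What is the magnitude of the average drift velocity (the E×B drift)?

The E×B drift speed is v_d = E/B.
v_d = 8070/0.687 = 1.17×10⁴ m/s.

v_d ≈ 1.17×10⁴ m/s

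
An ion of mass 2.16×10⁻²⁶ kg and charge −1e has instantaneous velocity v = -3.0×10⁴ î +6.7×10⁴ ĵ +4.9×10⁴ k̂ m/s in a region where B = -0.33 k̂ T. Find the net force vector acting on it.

F ≈ (3.54×10⁻¹⁵, 1.59×10⁻¹⁵, 0) N

v×B = (-2.21×10⁴, -9900, 0) N/C.
F = q v×B = (−1.602×10⁻¹⁹ C)·(-2.21×10⁴, -9900, 0) = (3.54×10⁻¹⁵, 1.59×10⁻¹⁵, 0) N.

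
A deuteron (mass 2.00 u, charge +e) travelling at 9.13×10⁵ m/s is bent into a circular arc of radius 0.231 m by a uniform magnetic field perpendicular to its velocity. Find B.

From |q|vB = mv²/r, B = mv/(|q|r).
B = (3.322×10⁻²⁷)(9.13×10⁵)/((1.602×10⁻¹⁹)(0.231)) ≈ 0.0820 T.

B ≈ 0.0820 T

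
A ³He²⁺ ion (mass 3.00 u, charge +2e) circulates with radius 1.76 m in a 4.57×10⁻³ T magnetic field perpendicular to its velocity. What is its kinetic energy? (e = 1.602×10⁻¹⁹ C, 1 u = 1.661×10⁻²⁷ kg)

v = |q|Br/m, then KE = ½mv² = (qBr)²/(2m).
v = (3.204×10⁻¹⁹)(4.57×10⁻³)(1.76)/4.983×10⁻²⁷ ≈ 5.172×10⁵ m/s.
KE = ½(4.983×10⁻²⁷)(5.172×10⁵)² ≈ 6.66×10⁻¹⁶ J = 4160 eV.

KE ≈ 4160 eV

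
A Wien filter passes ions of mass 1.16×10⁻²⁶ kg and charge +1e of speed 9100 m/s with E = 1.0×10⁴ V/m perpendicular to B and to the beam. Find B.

Balance of forces in the selector: qE = qvB ⇒ B = E/v.
B = 1.0×10⁴/9100 = 1.1 T.

B = 1.1 T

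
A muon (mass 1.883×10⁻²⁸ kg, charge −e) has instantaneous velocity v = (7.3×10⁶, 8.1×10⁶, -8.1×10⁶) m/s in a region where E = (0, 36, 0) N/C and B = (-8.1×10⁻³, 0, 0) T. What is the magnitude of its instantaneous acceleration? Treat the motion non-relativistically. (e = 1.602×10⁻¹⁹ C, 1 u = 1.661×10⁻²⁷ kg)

|a| ≈ 7.90×10¹³ m/s²

v×B = (0, 6.56×10⁴, 6.56×10⁴) N/C.
E + v×B = (0, 6.56×10⁴, 6.56×10⁴) N/C.
F = q(E + v×B) = (−1.602×10⁻¹⁹ C)·(0, 6.56×10⁴, 6.56×10⁴) = (0, -1.05×10⁻¹⁴, -1.05×10⁻¹⁴) N.
|a| = |F|/m = 1.487×10⁻¹⁴/1.883×10⁻²⁸ ≈ 7.90×10¹³ m/s².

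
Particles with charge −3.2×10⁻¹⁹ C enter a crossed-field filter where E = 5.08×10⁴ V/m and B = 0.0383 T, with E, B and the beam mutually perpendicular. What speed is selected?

Zero net Lorentz force requires |qE| = |q v×B|, i.e. E = vB.
v = E/B = 5.08×10⁴/0.0383 = 1.33×10⁶ m/s.

v = 1.33×10⁶ m/s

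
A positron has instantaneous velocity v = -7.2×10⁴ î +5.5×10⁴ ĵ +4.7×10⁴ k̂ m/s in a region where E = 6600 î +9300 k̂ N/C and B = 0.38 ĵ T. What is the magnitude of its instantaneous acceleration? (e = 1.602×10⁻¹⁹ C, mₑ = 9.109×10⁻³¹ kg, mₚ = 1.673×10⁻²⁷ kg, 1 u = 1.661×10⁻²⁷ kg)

|a| ≈ 3.74×10¹⁵ m/s²

v×B = (-1.79×10⁴, 0, -2.74×10⁴) N/C.
E + v×B = (-1.13×10⁴, 0, -1.81×10⁴) N/C.
F = q(E + v×B) = (1.602×10⁻¹⁹ C)·(-1.13×10⁴, 0, -1.81×10⁴) = (-1.80×10⁻¹⁵, 0, -2.89×10⁻¹⁵) N.
|a| = |F|/m = 3.409×10⁻¹⁵/9.109×10⁻³¹ ≈ 3.74×10¹⁵ m/s².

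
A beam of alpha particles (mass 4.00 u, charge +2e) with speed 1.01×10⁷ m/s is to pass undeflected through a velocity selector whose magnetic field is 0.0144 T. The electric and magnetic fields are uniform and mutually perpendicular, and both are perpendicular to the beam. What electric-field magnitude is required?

For straight-line motion qE = qvB, so E = vB.
E = 1.01×10⁷ × 0.0144 = 1.45×10⁵ V/m.

E = 1.45×10⁵ V/m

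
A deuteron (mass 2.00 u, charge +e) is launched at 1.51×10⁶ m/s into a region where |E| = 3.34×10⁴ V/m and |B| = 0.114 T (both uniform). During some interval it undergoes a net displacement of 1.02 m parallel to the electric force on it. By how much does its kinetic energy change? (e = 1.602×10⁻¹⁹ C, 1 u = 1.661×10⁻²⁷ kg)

ΔKE ≈ 5.46×10⁻¹⁵ J

The magnetic force is always ⟂ v and does no work; only the electric force changes KE.
ΔKE = F_E · d = |q|E d = (1.602×10⁻¹⁹)(3.34×10⁴)(1.02) ≈ 5.46×10⁻¹⁵ J.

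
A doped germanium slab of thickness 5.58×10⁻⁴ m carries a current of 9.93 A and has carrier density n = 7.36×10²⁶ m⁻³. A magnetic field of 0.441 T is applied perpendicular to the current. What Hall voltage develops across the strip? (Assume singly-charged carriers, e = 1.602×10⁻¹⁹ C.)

V_H ≈ 6.66×10⁻⁵ V

V_H = IB/(n e t).
V_H = (9.93)(0.441)/((7.36×10²⁶)(1.602×10⁻¹⁹)(5.58×10⁻⁴)) ≈ 6.66×10⁻⁵ V.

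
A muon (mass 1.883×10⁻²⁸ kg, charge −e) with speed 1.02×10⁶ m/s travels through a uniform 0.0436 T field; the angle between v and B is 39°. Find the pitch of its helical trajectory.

p ≈ 0.134 m

v∥ = v cosθ = 1.02×10⁶·cos39° ≈ 7.927×10⁵ m/s.
T = 2πm/(|q|B) = 2π(1.883×10⁻²⁸)/((1.602×10⁻¹⁹)(0.0436)) ≈ 1.694×10⁻⁷ s.
pitch = v∥ T = (7.927×10⁵)(1.694×10⁻⁷) ≈ 0.134 m.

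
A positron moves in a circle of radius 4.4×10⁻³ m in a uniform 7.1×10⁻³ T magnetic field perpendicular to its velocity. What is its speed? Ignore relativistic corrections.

v ≈ 5.5×10⁶ m/s

From |q|vB = mv²/r, v = |q|Br/m.
v = (1.602×10⁻¹⁹)(7.1×10⁻³)(4.4×10⁻³)/9.109×10⁻³¹ ≈ 5.5×10⁶ m/s.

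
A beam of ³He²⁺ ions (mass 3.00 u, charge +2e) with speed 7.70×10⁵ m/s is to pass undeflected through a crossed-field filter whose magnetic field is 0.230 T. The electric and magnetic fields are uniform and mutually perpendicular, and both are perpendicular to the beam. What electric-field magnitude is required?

For straight-line motion qE = qvB, so E = vB.
E = 7.70×10⁵ × 0.230 = 1.77×10⁵ V/m.

E = 1.77×10⁵ V/m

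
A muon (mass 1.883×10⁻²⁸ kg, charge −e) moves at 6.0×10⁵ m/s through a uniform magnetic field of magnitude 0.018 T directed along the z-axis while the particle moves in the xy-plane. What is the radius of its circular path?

r ≈ 0.039 m

The magnetic force provides the centripetal force: |q|vB = mv²/r.
r = mv/(|q|B) = (1.883×10⁻²⁸)(6.0×10⁵)/((1.602×10⁻¹⁹)(0.018)) ≈ 0.039 m.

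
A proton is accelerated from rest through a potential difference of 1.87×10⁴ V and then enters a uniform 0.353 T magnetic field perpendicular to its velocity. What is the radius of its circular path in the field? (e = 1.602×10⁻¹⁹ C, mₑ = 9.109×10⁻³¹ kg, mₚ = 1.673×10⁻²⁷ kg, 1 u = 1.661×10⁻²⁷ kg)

Acceleration: |q|V = ½mv² ⇒ v = √(2|q|V/m) = √(2·1.602×10⁻¹⁹·1.87×10⁴/1.673×10⁻²⁷) ≈ 1.892×10⁶ m/s.
In the field: r = mv/(|q|B) = (1.673×10⁻²⁷)(1.892×10⁶)/((1.602×10⁻¹⁹)(0.353)) ≈ 0.0560 m.

r ≈ 0.0560 m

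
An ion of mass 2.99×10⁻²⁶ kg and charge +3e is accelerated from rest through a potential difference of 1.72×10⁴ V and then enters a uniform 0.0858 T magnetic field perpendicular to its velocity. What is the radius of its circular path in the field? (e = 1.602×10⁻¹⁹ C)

r ≈ 0.539 m

Acceleration: |q|V = ½mv² ⇒ v = √(2|q|V/m) = √(2·4.806×10⁻¹⁹·1.72×10⁴/2.99×10⁻²⁶) ≈ 7.436×10⁵ m/s.
In the field: r = mv/(|q|B) = (2.99×10⁻²⁶)(7.436×10⁵)/((4.806×10⁻¹⁹)(0.0858)) ≈ 0.539 m.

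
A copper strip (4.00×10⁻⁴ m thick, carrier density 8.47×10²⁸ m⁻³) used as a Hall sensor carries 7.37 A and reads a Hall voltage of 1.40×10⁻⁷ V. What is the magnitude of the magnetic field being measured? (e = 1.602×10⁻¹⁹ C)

From V_H = IB/(n e t), B = V_H n e t / I.
B = (1.40×10⁻⁷)(8.47×10²⁸)(1.602×10⁻¹⁹)(4.00×10⁻⁴)/7.37 ≈ 0.103 T.

B ≈ 0.103 T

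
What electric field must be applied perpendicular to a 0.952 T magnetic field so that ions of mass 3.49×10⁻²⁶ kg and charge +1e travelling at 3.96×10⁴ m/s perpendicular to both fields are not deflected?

For straight-line motion qE = qvB, so E = vB.
E = 3.96×10⁴ × 0.952 = 3.77×10⁴ V/m.

E = 3.77×10⁴ V/m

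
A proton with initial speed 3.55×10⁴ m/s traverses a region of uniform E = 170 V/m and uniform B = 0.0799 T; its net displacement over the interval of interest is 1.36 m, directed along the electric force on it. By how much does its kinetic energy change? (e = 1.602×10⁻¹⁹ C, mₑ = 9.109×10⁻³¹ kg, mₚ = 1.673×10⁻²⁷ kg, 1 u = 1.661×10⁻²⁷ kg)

ΔKE ≈ 3.70×10⁻¹⁷ J

The magnetic force is always ⟂ v and does no work; only the electric force changes KE.
ΔKE = F_E · d = |q|E d = (1.602×10⁻¹⁹)(170)(1.36) ≈ 3.70×10⁻¹⁷ J.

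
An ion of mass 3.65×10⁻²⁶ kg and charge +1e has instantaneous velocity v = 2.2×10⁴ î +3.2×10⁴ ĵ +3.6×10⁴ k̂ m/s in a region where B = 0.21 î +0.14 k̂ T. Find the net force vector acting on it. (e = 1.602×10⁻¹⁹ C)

F ≈ (7.18×10⁻¹⁶, 7.18×10⁻¹⁶, -1.08×10⁻¹⁵) N

v×B = (4480, 4480, -6720) N/C.
F = q v×B = (1.602×10⁻¹⁹ C)·(4480, 4480, -6720) = (7.18×10⁻¹⁶, 7.18×10⁻¹⁶, -1.08×10⁻¹⁵) N.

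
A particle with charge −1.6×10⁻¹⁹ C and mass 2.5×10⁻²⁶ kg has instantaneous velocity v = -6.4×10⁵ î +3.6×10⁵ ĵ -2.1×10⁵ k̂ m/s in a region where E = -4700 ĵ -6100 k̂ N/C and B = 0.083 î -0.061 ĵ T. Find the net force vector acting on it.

v×B = (-1.28×10⁴, -1.74×10⁴, 9160) N/C.
E + v×B = (-1.28×10⁴, -2.21×10⁴, 3060) N/C.
F = q(E + v×B) = (−1.6×10⁻¹⁹ C)·(-1.28×10⁴, -2.21×10⁴, 3060) = (2.05×10⁻¹⁵, 3.54×10⁻¹⁵, -4.90×10⁻¹⁶) N.

F ≈ (2.05×10⁻¹⁵, 3.54×10⁻¹⁵, -4.90×10⁻¹⁶) N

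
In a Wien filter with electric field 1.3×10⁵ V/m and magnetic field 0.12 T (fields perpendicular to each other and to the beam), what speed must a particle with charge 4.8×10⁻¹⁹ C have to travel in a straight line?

Zero net Lorentz force requires |qE| = |q v×B|, i.e. E = vB.
v = E/B = 1.3×10⁵/0.12 = 1.1×10⁶ m/s.

v = 1.1×10⁶ m/s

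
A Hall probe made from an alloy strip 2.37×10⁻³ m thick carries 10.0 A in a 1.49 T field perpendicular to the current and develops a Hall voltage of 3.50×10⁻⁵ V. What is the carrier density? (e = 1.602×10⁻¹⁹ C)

n ≈ 1.12×10²⁷ m⁻³

From V_H = IB/(n e t), n = IB/(V_H e t).
n = (10.0)(1.49)/((3.50×10⁻⁵)(1.602×10⁻¹⁹)(2.37×10⁻³)) ≈ 1.12×10²⁷ m⁻³.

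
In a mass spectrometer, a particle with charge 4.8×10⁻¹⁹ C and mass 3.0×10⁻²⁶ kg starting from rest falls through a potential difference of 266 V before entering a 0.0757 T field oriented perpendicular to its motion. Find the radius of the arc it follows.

Acceleration: |q|V = ½mv² ⇒ v = √(2|q|V/m) = √(2·4.8×10⁻¹⁹·266/3.0×10⁻²⁶) ≈ 9.226×10⁴ m/s.
In the field: r = mv/(|q|B) = (3.0×10⁻²⁶)(9.226×10⁴)/((4.8×10⁻¹⁹)(0.0757)) ≈ 0.0762 m.

r ≈ 0.0762 m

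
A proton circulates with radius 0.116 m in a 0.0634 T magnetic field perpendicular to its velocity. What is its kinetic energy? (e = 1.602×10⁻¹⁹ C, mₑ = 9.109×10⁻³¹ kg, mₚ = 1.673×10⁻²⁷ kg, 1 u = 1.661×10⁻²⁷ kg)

v = |q|Br/m, then KE = ½mv² = (qBr)²/(2m).
v = (1.602×10⁻¹⁹)(0.0634)(0.116)/1.673×10⁻²⁷ ≈ 7.042×10⁵ m/s.
KE = ½(1.673×10⁻²⁷)(7.042×10⁵)² ≈ 4.15×10⁻¹⁶ J.

KE ≈ 4.15×10⁻¹⁶ J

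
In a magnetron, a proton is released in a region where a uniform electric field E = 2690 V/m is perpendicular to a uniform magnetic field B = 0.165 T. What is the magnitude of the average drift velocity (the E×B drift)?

The E×B drift speed is v_d = E/B.
v_d = 2690/0.165 = 1.63×10⁴ m/s.

v_d ≈ 1.63×10⁴ m/s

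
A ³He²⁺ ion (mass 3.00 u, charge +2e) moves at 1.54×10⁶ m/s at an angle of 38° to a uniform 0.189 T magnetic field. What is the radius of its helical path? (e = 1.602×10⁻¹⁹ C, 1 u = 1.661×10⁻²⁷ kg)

v⊥ = v sinθ = 1.54×10⁶·sin38° ≈ 9.481×10⁵ m/s.
r = m v⊥/(|q|B) = (4.983×10⁻²⁷)(9.481×10⁵)/((3.204×10⁻¹⁹)(0.189)) ≈ 0.0780 m.

r ≈ 0.0780 m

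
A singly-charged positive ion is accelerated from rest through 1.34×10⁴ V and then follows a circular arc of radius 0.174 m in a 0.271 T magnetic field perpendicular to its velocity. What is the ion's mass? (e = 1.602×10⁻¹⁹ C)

m ≈ 1.33×10⁻²⁶ kg

Combine |q|V = ½mv² and r = mv/(|q|B): eliminate v to get m = qB²r²/(2V).
m = (1.602×10⁻¹⁹)(0.271)²(0.174)²/(2·1.34×10⁴) ≈ 1.33×10⁻²⁶ kg.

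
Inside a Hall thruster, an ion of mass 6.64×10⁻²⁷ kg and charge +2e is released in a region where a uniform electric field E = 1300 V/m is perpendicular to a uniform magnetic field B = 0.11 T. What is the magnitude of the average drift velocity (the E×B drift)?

In crossed fields the guiding centre drifts at v_d = |E×B|/B² = E/B, independent of charge and mass.
v_d = 1300/0.11 = 1.2×10⁴ m/s.

v_d ≈ 1.2×10⁴ m/s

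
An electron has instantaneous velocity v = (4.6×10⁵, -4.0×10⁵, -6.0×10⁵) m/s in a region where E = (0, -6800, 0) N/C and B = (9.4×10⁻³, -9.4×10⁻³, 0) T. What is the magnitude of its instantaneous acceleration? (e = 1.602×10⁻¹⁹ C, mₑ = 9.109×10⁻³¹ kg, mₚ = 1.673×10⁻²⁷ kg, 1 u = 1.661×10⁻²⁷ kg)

v×B = (-5640, -5640, -564) N/C.
E + v×B = (-5640, -1.24×10⁴, -564) N/C.
F = q(E + v×B) = (−1.602×10⁻¹⁹ C)·(-5640, -1.24×10⁴, -564) = (9.04×10⁻¹⁶, 1.99×10⁻¹⁵, 9.04×10⁻¹⁷) N.
|a| = |F|/m = 2.190×10⁻¹⁵/9.109×10⁻³¹ ≈ 2.40×10¹⁵ m/s².

|a| ≈ 2.40×10¹⁵ m/s²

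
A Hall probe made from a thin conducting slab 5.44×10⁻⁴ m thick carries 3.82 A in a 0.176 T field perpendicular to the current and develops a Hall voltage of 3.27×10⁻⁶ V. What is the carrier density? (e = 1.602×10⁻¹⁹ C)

n ≈ 2.36×10²⁷ m⁻³

From V_H = IB/(n e t), n = IB/(V_H e t).
n = (3.82)(0.176)/((3.27×10⁻⁶)(1.602×10⁻¹⁹)(5.44×10⁻⁴)) ≈ 2.36×10²⁷ m⁻³.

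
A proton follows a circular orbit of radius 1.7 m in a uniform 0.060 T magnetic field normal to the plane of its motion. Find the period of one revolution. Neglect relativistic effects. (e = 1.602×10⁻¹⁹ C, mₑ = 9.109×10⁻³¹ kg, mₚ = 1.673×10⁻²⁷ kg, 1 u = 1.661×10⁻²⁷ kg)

The cyclotron period depends only on m, q, B: T = 2πm/(|q|B).
T = 2π(1.673×10⁻²⁷)/((1.602×10⁻¹⁹)(0.060)) ≈ 1.1×10⁻⁶ s.

T ≈ 1.1×10⁻⁶ s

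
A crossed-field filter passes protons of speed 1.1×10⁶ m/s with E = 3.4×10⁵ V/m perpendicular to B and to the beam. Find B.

B = 0.31 T

Balance of forces in the selector: qE = qvB ⇒ B = E/v.
B = 3.4×10⁵/1.1×10⁶ = 0.31 T.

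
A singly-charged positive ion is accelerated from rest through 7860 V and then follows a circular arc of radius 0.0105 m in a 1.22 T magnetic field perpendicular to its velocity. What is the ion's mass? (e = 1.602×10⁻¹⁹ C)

Combine |q|V = ½mv² and r = mv/(|q|B): eliminate v to get m = qB²r²/(2V).
m = (1.602×10⁻¹⁹)(1.22)²(0.0105)²/(2·7860) ≈ 1.67×10⁻²⁷ kg.

m ≈ 1.67×10⁻²⁷ kg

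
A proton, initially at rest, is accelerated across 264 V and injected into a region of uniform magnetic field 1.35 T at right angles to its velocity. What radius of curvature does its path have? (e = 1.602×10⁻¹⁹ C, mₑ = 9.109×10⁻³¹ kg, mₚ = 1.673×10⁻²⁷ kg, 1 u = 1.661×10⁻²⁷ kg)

r ≈ 1.74×10⁻³ m

Acceleration: |q|V = ½mv² ⇒ v = √(2|q|V/m) = √(2·1.602×10⁻¹⁹·264/1.673×10⁻²⁷) ≈ 2.249×10⁵ m/s.
In the field: r = mv/(|q|B) = (1.673×10⁻²⁷)(2.249×10⁵)/((1.602×10⁻¹⁹)(1.35)) ≈ 1.74×10⁻³ m.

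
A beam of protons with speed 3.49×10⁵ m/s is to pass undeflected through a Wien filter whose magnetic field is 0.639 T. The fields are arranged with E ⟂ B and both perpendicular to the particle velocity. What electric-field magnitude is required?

E = 2.23×10⁵ V/m

For straight-line motion qE = qvB, so E = vB.
E = 3.49×10⁵ × 0.639 = 2.23×10⁵ V/m.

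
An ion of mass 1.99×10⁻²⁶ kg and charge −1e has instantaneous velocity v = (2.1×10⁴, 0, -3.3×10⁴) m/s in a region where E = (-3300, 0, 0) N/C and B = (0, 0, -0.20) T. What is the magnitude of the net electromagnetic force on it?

v×B = (0, 4200, 0) N/C.
E + v×B = (-3300, 4200, 0) N/C.
F = q(E + v×B) = (−1.602×10⁻¹⁹ C)·(-3300, 4200, 0) = (5.29×10⁻¹⁶, -6.73×10⁻¹⁶, 0) N.
|F| = 8.56×10⁻¹⁶ N.

|F| ≈ 8.56×10⁻¹⁶ N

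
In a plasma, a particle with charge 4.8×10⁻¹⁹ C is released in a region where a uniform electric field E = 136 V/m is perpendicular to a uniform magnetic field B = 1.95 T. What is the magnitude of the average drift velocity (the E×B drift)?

The steady drift has the magnetic force balancing the electric force, so v_d = E/B.
v_d = 136/1.95 = 69.7 m/s.

v_d ≈ 69.7 m/s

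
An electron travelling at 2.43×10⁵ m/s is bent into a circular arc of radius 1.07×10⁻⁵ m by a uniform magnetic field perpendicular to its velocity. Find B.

From |q|vB = mv²/r, B = mv/(|q|r).
B = (9.109×10⁻³¹)(2.43×10⁵)/((1.602×10⁻¹⁹)(1.07×10⁻⁵)) ≈ 0.129 T.

B ≈ 0.129 T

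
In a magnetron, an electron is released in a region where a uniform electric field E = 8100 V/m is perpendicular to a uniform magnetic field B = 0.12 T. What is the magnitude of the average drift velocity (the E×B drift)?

v_d ≈ 6.8×10⁴ m/s

The E×B drift speed is v_d = E/B.
v_d = 8100/0.12 = 6.8×10⁴ m/s.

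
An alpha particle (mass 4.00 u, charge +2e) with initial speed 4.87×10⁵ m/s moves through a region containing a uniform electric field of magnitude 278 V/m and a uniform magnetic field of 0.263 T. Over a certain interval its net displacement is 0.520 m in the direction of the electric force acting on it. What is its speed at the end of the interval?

v_f ≈ 5.01×10⁵ m/s

B does no work; ΔKE = |q|E d.
½mv_f² = ½mv₀² + |q|Ed = ½(6.644×10⁻²⁷)(4.87×10⁵)² + (3.204×10⁻¹⁹)(278)(0.520) ≈ 7.879×10⁻¹⁶ J + 4.632×10⁻¹⁷ J ≈ 8.342×10⁻¹⁶ J.
v_f = √(2·8.342×10⁻¹⁶/6.644×10⁻²⁷) ≈ 5.01×10⁵ m/s.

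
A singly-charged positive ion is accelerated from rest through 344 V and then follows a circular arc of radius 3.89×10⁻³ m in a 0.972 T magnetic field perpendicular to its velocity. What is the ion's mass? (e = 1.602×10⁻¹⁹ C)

Combine |q|V = ½mv² and r = mv/(|q|B): eliminate v to get m = qB²r²/(2V).
m = (1.602×10⁻¹⁹)(0.972)²(3.89×10⁻³)²/(2·344) ≈ 3.33×10⁻²⁷ kg.

m ≈ 3.33×10⁻²⁷ kg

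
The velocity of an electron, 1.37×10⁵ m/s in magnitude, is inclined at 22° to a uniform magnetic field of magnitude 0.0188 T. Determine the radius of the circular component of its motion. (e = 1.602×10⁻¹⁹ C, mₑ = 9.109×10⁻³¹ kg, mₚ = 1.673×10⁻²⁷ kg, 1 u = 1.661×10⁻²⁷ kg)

v⊥ = v sinθ = 1.37×10⁵·sin22° ≈ 5.132×10⁴ m/s.
r = m v⊥/(|q|B) = (9.109×10⁻³¹)(5.132×10⁴)/((1.602×10⁻¹⁹)(0.0188)) ≈ 1.55×10⁻⁵ m.

r ≈ 1.55×10⁻⁵ m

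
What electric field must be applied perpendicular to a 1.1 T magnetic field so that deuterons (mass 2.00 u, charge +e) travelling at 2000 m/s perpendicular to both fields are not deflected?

For straight-line motion qE = qvB, so E = vB.
E = 2000 × 1.1 = 2200 V/m.

E = 2200 V/m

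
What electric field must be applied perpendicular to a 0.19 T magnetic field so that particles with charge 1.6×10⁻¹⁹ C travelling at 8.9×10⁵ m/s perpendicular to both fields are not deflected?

For straight-line motion qE = qvB, so E = vB.
E = 8.9×10⁵ × 0.19 = 1.7×10⁵ V/m.

E = 1.7×10⁵ V/m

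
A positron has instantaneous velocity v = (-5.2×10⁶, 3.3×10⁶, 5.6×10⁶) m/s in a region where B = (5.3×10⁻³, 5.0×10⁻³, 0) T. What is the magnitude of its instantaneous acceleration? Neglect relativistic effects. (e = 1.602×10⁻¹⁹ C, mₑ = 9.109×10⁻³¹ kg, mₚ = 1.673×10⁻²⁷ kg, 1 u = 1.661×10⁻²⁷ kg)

|a| ≈ 1.05×10¹⁶ m/s²

v×B = (-2.80×10⁴, 2.97×10⁴, -4.35×10⁴) N/C.
F = q v×B = (1.602×10⁻¹⁹ C)·(-2.80×10⁴, 2.97×10⁴, -4.35×10⁴) = (-4.49×10⁻¹⁵, 4.75×10⁻¹⁵, -6.97×10⁻¹⁵) N.
|a| = |F|/m = 9.553×10⁻¹⁵/9.109×10⁻³¹ ≈ 1.05×10¹⁶ m/s².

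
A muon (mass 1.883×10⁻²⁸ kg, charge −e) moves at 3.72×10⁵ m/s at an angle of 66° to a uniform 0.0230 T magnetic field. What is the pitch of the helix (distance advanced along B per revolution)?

v∥ = v cosθ = 3.72×10⁵·cos66° ≈ 1.513×10⁵ m/s.
T = 2πm/(|q|B) = 2π(1.883×10⁻²⁸)/((1.602×10⁻¹⁹)(0.0230)) ≈ 3.211×10⁻⁷ s.
pitch = v∥ T = (1.513×10⁵)(3.211×10⁻⁷) ≈ 0.0486 m.

p ≈ 0.0486 m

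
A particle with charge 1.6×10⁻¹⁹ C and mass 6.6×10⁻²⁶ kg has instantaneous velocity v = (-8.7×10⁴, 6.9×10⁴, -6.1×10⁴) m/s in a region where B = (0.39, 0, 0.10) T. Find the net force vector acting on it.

F ≈ (1.10×10⁻¹⁵, -2.41×10⁻¹⁵, -4.31×10⁻¹⁵) N

v×B = (6900, -1.51×10⁴, -2.69×10⁴) N/C.
F = q v×B = (1.6×10⁻¹⁹ C)·(6900, -1.51×10⁴, -2.69×10⁴) = (1.10×10⁻¹⁵, -2.41×10⁻¹⁵, -4.31×10⁻¹⁵) N.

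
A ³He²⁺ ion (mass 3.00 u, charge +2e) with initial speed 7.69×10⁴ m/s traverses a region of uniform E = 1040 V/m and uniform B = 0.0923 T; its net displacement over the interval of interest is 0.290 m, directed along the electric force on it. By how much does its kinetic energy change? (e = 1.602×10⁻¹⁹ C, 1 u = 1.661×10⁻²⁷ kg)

ΔKE ≈ 9.66×10⁻¹⁷ J

The magnetic force is always ⟂ v and does no work; only the electric force changes KE.
ΔKE = F_E · d = |q|E d = (3.204×10⁻¹⁹)(1040)(0.290) ≈ 9.66×10⁻¹⁷ J.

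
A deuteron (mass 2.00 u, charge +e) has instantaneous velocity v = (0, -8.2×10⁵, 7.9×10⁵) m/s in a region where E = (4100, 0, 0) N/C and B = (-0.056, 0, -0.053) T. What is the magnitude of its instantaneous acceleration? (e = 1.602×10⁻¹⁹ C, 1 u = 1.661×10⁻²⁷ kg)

v×B = (4.35×10⁴, -4.42×10⁴, -4.59×10⁴) N/C.
E + v×B = (4.76×10⁴, -4.42×10⁴, -4.59×10⁴) N/C.
F = q(E + v×B) = (1.602×10⁻¹⁹ C)·(4.76×10⁴, -4.42×10⁴, -4.59×10⁴) = (7.62×10⁻¹⁵, -7.09×10⁻¹⁵, -7.36×10⁻¹⁵) N.
|a| = |F|/m = 1.274×10⁻¹⁴/3.322×10⁻²⁷ ≈ 3.84×10¹² m/s².

|a| ≈ 3.84×10¹² m/s²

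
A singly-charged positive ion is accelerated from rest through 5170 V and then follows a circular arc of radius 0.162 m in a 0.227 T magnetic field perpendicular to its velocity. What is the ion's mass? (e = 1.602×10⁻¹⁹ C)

m ≈ 2.10×10⁻²⁶ kg

Combine |q|V = ½mv² and r = mv/(|q|B): eliminate v to get m = qB²r²/(2V).
m = (1.602×10⁻¹⁹)(0.227)²(0.162)²/(2·5170) ≈ 2.10×10⁻²⁶ kg.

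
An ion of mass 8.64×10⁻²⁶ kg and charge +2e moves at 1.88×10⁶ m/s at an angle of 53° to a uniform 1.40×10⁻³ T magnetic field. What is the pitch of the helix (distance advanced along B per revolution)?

p ≈ 1370 m

v∥ = v cosθ = 1.88×10⁶·cos53° ≈ 1.131×10⁶ m/s.
T = 2πm/(|q|B) = 2π(8.64×10⁻²⁶)/((3.204×10⁻¹⁹)(1.40×10⁻³)) ≈ 1.210×10⁻³ s.
pitch = v∥ T = (1.131×10⁶)(1.210×10⁻³) ≈ 1370 m.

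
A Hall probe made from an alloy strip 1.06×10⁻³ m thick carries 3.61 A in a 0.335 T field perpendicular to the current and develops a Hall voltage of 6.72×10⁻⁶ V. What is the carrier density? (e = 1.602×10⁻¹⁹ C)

From V_H = IB/(n e t), n = IB/(V_H e t).
n = (3.61)(0.335)/((6.72×10⁻⁶)(1.602×10⁻¹⁹)(1.06×10⁻³)) ≈ 1.06×10²⁷ m⁻³.

n ≈ 1.06×10²⁷ m⁻³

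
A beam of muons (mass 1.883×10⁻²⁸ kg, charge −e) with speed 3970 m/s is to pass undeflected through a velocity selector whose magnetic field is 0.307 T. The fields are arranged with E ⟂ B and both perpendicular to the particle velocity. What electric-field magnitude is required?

E = 1220 V/m

For straight-line motion qE = qvB, so E = vB.
E = 3970 × 0.307 = 1220 V/m.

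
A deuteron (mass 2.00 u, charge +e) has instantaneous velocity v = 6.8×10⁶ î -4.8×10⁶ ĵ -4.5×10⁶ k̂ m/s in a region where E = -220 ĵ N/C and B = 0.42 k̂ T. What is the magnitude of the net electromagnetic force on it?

v×B = (-2.02×10⁶, -2.86×10⁶, 0) N/C.
E + v×B = (-2.02×10⁶, -2.86×10⁶, 0) N/C.
F = q(E + v×B) = (1.602×10⁻¹⁹ C)·(-2.02×10⁶, -2.86×10⁶, 0) = (-3.23×10⁻¹³, -4.58×10⁻¹³, 0) N.
|F| = 5.60×10⁻¹³ N.

|F| ≈ 5.60×10⁻¹³ N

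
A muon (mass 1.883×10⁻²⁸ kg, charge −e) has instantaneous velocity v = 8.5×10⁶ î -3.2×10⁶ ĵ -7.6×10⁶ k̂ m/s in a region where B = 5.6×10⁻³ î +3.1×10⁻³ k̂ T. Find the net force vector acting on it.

F ≈ (1.59×10⁻¹⁵, 1.10×10⁻¹⁴, -2.87×10⁻¹⁵) N

v×B = (-9920, -6.89×10⁴, 1.79×10⁴) N/C.
F = q v×B = (−1.602×10⁻¹⁹ C)·(-9920, -6.89×10⁴, 1.79×10⁴) = (1.59×10⁻¹⁵, 1.10×10⁻¹⁴, -2.87×10⁻¹⁵) N.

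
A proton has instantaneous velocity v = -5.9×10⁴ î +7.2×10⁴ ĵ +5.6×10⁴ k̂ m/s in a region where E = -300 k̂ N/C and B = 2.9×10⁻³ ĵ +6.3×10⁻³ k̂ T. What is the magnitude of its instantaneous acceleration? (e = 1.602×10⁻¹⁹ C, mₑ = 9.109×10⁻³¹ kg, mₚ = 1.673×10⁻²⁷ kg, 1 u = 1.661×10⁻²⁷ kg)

v×B = (291, 372, -171) N/C.
E + v×B = (291, 372, -471) N/C.
F = q(E + v×B) = (1.602×10⁻¹⁹ C)·(291, 372, -471) = (4.67×10⁻¹⁷, 5.95×10⁻¹⁷, -7.55×10⁻¹⁷) N.
|a| = |F|/m = 1.069×10⁻¹⁶/1.673×10⁻²⁷ ≈ 6.39×10¹⁰ m/s².

|a| ≈ 6.39×10¹⁰ m/s²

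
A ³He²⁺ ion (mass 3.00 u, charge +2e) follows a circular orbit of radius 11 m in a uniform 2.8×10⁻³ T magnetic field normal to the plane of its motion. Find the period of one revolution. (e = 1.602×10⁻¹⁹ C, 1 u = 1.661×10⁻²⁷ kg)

T ≈ 3.5×10⁻⁵ s

The cyclotron period depends only on m, q, B: T = 2πm/(|q|B).
T = 2π(4.983×10⁻²⁷)/((3.204×10⁻¹⁹)(2.8×10⁻³)) ≈ 3.5×10⁻⁵ s.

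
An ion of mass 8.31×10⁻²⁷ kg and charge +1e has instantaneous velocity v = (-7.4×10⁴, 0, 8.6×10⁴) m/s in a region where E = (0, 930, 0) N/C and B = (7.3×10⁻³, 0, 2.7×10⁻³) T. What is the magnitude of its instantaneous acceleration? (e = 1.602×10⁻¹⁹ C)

|a| ≈ 3.39×10¹⁰ m/s²

v×B = (0, 828, 0) N/C.
E + v×B = (0, 1760, 0) N/C.
F = q(E + v×B) = (1.602×10⁻¹⁹ C)·(0, 1760, 0) = (0, 2.82×10⁻¹⁶, 0) N.
|a| = |F|/m = 2.816×10⁻¹⁶/8.31×10⁻²⁷ ≈ 3.39×10¹⁰ m/s².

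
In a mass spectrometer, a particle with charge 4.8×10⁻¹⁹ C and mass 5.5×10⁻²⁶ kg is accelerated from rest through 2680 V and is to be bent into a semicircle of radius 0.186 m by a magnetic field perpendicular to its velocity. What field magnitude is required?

B ≈ 0.133 T

v = √(2|q|V/m) = √(2·4.8×10⁻¹⁹·2680/5.5×10⁻²⁶) ≈ 2.163×10⁵ m/s.
B = mv/(|q|r) = (5.5×10⁻²⁶)(2.163×10⁵)/((4.8×10⁻¹⁹)(0.186)) ≈ 0.133 T.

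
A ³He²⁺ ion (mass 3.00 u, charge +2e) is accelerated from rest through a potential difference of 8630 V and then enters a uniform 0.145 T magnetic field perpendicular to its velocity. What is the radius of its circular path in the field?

r ≈ 0.113 m

Acceleration: |q|V = ½mv² ⇒ v = √(2|q|V/m) = √(2·3.204×10⁻¹⁹·8630/4.983×10⁻²⁷) ≈ 1.053×10⁶ m/s.
In the field: r = mv/(|q|B) = (4.983×10⁻²⁷)(1.053×10⁶)/((3.204×10⁻¹⁹)(0.145)) ≈ 0.113 m.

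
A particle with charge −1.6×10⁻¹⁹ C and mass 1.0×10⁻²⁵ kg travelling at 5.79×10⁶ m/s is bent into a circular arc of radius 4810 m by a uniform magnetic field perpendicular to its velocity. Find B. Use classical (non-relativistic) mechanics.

B ≈ 7.52×10⁻⁴ T

From |q|vB = mv²/r, B = mv/(|q|r).
B = (1.0×10⁻²⁵)(5.79×10⁶)/((1.6×10⁻¹⁹)(4810)) ≈ 7.52×10⁻⁴ T.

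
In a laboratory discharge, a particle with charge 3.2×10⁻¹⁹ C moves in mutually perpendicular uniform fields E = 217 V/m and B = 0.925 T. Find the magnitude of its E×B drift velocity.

v_d ≈ 235 m/s

The steady drift has the magnetic force balancing the electric force, so v_d = E/B.
v_d = 217/0.925 = 235 m/s.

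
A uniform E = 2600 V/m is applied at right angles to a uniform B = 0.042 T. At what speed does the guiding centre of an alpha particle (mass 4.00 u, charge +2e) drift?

In crossed fields the guiding centre drifts at v_d = |E×B|/B² = E/B, independent of charge and mass.
v_d = 2600/0.042 = 6.2×10⁴ m/s.

v_d ≈ 6.2×10⁴ m/s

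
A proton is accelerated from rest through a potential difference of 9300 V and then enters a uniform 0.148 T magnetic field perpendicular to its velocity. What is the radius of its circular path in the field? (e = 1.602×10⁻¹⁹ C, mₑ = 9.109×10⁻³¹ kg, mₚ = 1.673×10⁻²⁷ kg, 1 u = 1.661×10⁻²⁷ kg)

r ≈ 0.0942 m

Acceleration: |q|V = ½mv² ⇒ v = √(2|q|V/m) = √(2·1.602×10⁻¹⁹·9300/1.673×10⁻²⁷) ≈ 1.335×10⁶ m/s.
In the field: r = mv/(|q|B) = (1.673×10⁻²⁷)(1.335×10⁶)/((1.602×10⁻¹⁹)(0.148)) ≈ 0.0942 m.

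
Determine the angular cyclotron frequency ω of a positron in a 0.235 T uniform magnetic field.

ω ≈ 4.13×10¹⁰ rad/s

ω = |q|B/m.
ω = (1.602×10⁻¹⁹)(0.235)/9.109×10⁻³¹ ≈ 4.13×10¹⁰ rad/s.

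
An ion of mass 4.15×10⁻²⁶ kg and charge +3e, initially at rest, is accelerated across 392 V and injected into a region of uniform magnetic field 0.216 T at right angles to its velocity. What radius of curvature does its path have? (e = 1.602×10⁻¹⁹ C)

r ≈ 0.0381 m

Acceleration: |q|V = ½mv² ⇒ v = √(2|q|V/m) = √(2·4.806×10⁻¹⁹·392/4.15×10⁻²⁶) ≈ 9.529×10⁴ m/s.
In the field: r = mv/(|q|B) = (4.15×10⁻²⁶)(9.529×10⁴)/((4.806×10⁻¹⁹)(0.216)) ≈ 0.0381 m.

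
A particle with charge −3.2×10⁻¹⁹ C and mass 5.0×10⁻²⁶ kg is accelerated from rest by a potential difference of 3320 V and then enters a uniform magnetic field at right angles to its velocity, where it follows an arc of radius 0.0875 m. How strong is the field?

v = √(2|q|V/m) = √(2·3.2×10⁻¹⁹·3320/5.0×10⁻²⁶) ≈ 2.061×10⁵ m/s.
B = mv/(|q|r) = (5.0×10⁻²⁶)(2.061×10⁵)/((3.2×10⁻¹⁹)(0.0875)) ≈ 0.368 T.

B ≈ 0.368 T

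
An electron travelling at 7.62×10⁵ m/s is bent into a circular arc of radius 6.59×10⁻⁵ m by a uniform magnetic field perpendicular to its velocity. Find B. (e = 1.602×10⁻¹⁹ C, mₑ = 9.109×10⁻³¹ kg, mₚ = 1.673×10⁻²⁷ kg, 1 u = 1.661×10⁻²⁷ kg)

From |q|vB = mv²/r, B = mv/(|q|r).
B = (9.109×10⁻³¹)(7.62×10⁵)/((1.602×10⁻¹⁹)(6.59×10⁻⁵)) ≈ 0.0657 T.

B ≈ 0.0657 T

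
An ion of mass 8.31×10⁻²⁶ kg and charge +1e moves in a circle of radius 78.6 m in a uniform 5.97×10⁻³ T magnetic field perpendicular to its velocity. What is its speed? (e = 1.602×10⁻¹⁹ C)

From |q|vB = mv²/r, v = |q|Br/m.
v = (1.602×10⁻¹⁹)(5.97×10⁻³)(78.6)/8.31×10⁻²⁶ ≈ 9.05×10⁵ m/s.

v ≈ 9.05×10⁵ m/s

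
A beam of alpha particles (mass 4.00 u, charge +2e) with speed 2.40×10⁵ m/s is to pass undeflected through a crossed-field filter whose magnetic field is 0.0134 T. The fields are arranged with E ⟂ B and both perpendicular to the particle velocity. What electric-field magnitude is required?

For straight-line motion qE = qvB, so E = vB.
E = 2.40×10⁵ × 0.0134 = 3220 V/m.

E = 3220 V/m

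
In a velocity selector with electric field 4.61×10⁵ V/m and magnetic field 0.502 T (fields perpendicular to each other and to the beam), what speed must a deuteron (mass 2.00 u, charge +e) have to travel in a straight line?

v = 9.18×10⁵ m/s

Straight-line motion ⇒ electric and magnetic forces cancel, so E = vB.
v = E/B = 4.61×10⁵/0.502 = 9.18×10⁵ m/s.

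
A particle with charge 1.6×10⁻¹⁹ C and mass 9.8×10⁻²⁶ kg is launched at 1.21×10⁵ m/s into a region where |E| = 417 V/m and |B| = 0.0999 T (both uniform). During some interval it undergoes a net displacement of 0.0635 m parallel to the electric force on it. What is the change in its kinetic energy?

ΔKE ≈ 4.24×10⁻¹⁸ J

The magnetic force is always ⟂ v and does no work; only the electric force changes KE.
ΔKE = F_E · d = |q|E d = (1.6×10⁻¹⁹)(417)(0.0635) ≈ 4.24×10⁻¹⁸ J.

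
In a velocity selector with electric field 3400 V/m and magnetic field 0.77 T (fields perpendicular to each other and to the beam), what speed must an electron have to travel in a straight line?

Straight-line motion ⇒ electric and magnetic forces cancel, so E = vB.
v = E/B = 3400/0.77 = 4400 m/s.

v = 4400 m/s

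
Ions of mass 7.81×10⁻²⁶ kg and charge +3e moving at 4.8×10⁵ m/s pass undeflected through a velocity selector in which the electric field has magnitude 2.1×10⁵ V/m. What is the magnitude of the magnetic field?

B = 0.44 T

Balance of forces in the selector: qE = qvB ⇒ B = E/v.
B = 2.1×10⁵/4.8×10⁵ = 0.44 T.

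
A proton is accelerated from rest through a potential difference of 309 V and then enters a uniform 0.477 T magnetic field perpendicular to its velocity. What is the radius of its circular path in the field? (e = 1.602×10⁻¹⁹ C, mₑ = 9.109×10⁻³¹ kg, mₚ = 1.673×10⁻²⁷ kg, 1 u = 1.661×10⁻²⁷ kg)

r ≈ 5.33×10⁻³ m

Acceleration: |q|V = ½mv² ⇒ v = √(2|q|V/m) = √(2·1.602×10⁻¹⁹·309/1.673×10⁻²⁷) ≈ 2.433×10⁵ m/s.
In the field: r = mv/(|q|B) = (1.673×10⁻²⁷)(2.433×10⁵)/((1.602×10⁻¹⁹)(0.477)) ≈ 5.33×10⁻³ m.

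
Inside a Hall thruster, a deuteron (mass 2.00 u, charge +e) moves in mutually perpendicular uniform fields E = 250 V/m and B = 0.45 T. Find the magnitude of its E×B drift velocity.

The E×B drift speed is v_d = E/B.
v_d = 250/0.45 = 560 m/s.

v_d ≈ 560 m/s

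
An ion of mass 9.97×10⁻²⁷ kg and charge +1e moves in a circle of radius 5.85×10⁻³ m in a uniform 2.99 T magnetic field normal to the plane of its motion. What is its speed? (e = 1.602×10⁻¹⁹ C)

v ≈ 2.81×10⁵ m/s

From |q|vB = mv²/r, v = |q|Br/m.
v = (1.602×10⁻¹⁹)(2.99)(5.85×10⁻³)/9.97×10⁻²⁷ ≈ 2.81×10⁵ m/s.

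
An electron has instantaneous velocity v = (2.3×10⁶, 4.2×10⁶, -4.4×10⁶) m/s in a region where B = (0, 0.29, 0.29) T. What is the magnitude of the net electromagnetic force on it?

v×B = (2.49×10⁶, -6.67×10⁵, 6.67×10⁵) N/C.
F = q v×B = (−1.602×10⁻¹⁹ C)·(2.49×10⁶, -6.67×10⁵, 6.67×10⁵) = (-4.00×10⁻¹³, 1.07×10⁻¹³, -1.07×10⁻¹³) N.
|F| = 4.27×10⁻¹³ N.

|F| ≈ 4.27×10⁻¹³ N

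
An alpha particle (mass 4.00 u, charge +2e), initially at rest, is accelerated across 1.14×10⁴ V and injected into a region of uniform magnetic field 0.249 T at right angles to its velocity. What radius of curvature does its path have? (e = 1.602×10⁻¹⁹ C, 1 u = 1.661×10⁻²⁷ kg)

r ≈ 0.0873 m

Acceleration: |q|V = ½mv² ⇒ v = √(2|q|V/m) = √(2·3.204×10⁻¹⁹·1.14×10⁴/6.644×10⁻²⁷) ≈ 1.049×10⁶ m/s.
In the field: r = mv/(|q|B) = (6.644×10⁻²⁷)(1.049×10⁶)/((3.204×10⁻¹⁹)(0.249)) ≈ 0.0873 m.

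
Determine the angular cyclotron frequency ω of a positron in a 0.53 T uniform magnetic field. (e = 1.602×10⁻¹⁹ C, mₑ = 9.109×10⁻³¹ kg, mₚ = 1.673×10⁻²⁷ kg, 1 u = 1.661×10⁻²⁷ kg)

ω ≈ 9.3×10¹⁰ rad/s

ω = |q|B/m.
ω = (1.602×10⁻¹⁹)(0.53)/9.109×10⁻³¹ ≈ 9.3×10¹⁰ rad/s.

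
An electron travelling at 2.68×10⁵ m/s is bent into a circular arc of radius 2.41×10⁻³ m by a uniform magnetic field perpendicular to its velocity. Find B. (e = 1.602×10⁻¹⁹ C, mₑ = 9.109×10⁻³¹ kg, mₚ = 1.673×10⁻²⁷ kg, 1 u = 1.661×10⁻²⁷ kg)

From |q|vB = mv²/r, B = mv/(|q|r).
B = (9.109×10⁻³¹)(2.68×10⁵)/((1.602×10⁻¹⁹)(2.41×10⁻³)) ≈ 6.32×10⁻⁴ T.

B ≈ 6.32×10⁻⁴ T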